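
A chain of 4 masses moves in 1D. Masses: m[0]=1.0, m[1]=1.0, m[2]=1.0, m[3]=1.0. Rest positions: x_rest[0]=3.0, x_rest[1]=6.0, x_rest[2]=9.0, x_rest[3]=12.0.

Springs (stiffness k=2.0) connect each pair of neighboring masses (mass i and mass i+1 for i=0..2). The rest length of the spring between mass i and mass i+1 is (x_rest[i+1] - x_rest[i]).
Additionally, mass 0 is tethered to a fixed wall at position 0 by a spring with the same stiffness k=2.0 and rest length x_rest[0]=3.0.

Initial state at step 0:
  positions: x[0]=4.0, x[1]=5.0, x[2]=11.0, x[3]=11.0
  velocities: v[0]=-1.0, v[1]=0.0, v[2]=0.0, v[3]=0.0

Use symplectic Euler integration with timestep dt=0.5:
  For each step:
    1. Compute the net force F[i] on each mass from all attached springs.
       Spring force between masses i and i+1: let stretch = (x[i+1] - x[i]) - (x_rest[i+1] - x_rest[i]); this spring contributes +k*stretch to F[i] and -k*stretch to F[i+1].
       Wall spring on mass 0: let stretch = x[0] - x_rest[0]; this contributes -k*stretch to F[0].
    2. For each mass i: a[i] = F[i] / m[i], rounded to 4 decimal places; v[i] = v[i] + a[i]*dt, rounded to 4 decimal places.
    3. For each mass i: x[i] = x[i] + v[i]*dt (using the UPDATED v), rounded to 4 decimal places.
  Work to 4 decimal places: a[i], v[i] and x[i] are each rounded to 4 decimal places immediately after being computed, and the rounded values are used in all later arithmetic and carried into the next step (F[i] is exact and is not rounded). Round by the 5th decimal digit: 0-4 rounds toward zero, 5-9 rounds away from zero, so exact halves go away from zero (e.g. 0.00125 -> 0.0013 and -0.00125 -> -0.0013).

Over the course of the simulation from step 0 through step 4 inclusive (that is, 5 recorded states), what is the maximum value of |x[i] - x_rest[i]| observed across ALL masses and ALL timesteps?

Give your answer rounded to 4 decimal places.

Answer: 2.6875

Derivation:
Step 0: x=[4.0000 5.0000 11.0000 11.0000] v=[-1.0000 0.0000 0.0000 0.0000]
Step 1: x=[2.0000 7.5000 8.0000 12.5000] v=[-4.0000 5.0000 -6.0000 3.0000]
Step 2: x=[1.7500 7.5000 7.0000 13.2500] v=[-0.5000 0.0000 -2.0000 1.5000]
Step 3: x=[3.5000 4.3750 9.3750 12.3750] v=[3.5000 -6.2500 4.7500 -1.7500]
Step 4: x=[3.9375 3.3125 10.7500 11.5000] v=[0.8750 -2.1250 2.7500 -1.7500]
Max displacement = 2.6875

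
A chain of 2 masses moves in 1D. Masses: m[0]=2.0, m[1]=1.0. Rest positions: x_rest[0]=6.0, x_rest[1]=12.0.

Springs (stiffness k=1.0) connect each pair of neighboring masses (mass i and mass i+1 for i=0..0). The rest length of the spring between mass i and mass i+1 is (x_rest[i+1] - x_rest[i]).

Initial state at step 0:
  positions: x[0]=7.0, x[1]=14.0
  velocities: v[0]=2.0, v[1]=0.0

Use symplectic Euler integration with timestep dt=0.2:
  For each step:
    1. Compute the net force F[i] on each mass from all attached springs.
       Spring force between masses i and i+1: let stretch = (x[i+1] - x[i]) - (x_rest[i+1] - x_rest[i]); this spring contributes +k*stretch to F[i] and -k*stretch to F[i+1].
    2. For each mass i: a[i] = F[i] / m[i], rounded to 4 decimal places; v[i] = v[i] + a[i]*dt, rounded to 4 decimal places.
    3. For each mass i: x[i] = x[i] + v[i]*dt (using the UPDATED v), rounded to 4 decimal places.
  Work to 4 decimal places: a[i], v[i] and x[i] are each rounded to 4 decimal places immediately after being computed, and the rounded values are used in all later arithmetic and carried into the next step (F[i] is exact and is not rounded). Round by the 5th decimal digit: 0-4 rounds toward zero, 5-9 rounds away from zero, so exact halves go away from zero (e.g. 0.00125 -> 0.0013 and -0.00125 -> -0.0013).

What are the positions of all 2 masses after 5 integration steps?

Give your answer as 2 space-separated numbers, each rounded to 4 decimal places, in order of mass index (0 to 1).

Step 0: x=[7.0000 14.0000] v=[2.0000 0.0000]
Step 1: x=[7.4200 13.9600] v=[2.1000 -0.2000]
Step 2: x=[7.8508 13.8984] v=[2.1540 -0.3080]
Step 3: x=[8.2826 13.8349] v=[2.1588 -0.3175]
Step 4: x=[8.7054 13.7893] v=[2.1140 -0.2280]
Step 5: x=[9.1099 13.7803] v=[2.0224 -0.0448]

Answer: 9.1099 13.7803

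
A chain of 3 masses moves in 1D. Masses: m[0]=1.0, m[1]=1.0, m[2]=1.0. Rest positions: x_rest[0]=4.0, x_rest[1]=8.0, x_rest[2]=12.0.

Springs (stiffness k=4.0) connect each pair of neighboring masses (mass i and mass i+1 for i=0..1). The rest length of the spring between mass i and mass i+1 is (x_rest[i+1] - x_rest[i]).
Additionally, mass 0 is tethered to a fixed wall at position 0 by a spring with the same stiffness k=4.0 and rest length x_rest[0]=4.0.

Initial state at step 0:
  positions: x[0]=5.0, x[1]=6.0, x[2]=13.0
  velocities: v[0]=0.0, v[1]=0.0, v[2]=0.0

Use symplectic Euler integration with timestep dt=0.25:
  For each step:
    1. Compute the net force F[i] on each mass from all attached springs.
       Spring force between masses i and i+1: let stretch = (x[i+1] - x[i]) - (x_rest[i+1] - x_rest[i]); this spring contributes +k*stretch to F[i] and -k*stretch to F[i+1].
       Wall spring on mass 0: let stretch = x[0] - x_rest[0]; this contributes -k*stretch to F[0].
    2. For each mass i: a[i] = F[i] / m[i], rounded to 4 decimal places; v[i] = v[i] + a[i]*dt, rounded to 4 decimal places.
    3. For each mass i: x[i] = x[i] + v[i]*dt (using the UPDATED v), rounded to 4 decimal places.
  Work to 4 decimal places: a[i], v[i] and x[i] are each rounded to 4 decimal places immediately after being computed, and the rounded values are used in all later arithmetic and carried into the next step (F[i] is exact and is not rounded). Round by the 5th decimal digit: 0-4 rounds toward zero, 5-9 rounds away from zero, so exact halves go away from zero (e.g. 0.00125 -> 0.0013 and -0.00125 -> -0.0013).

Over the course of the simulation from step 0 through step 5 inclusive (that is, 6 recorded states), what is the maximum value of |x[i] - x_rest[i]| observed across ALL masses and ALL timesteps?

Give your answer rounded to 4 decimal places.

Step 0: x=[5.0000 6.0000 13.0000] v=[0.0000 0.0000 0.0000]
Step 1: x=[4.0000 7.5000 12.2500] v=[-4.0000 6.0000 -3.0000]
Step 2: x=[2.8750 9.3125 11.3125] v=[-4.5000 7.2500 -3.7500]
Step 3: x=[2.6406 10.0156 10.8750] v=[-0.9375 2.8125 -1.7500]
Step 4: x=[3.5898 9.0898 11.2227] v=[3.7969 -3.7031 1.3906]
Step 5: x=[5.0166 7.3223 12.0371] v=[5.7071 -7.0702 3.2577]
Max displacement = 2.0156

Answer: 2.0156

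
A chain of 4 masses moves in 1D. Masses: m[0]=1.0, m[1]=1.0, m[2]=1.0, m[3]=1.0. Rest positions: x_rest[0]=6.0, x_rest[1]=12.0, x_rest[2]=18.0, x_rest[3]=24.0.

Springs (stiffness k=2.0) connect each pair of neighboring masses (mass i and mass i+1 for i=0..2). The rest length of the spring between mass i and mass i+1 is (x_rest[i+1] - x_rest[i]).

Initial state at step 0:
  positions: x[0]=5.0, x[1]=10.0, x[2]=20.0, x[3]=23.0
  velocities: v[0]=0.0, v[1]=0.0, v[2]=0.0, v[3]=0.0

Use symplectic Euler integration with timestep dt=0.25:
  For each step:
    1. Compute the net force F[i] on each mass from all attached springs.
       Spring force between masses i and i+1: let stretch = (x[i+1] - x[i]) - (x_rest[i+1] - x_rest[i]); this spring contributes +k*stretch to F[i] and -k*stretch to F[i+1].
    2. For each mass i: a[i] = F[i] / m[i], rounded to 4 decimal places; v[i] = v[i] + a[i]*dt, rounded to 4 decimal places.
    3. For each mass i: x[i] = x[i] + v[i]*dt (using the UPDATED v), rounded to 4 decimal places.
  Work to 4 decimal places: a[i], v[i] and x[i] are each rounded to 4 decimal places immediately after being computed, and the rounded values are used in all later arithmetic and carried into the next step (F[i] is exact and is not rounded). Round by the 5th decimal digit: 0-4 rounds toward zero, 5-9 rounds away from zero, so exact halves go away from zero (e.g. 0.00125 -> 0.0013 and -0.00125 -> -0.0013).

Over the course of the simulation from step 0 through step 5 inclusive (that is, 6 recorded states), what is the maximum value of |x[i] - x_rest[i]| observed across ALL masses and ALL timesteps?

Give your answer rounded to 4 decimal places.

Step 0: x=[5.0000 10.0000 20.0000 23.0000] v=[0.0000 0.0000 0.0000 0.0000]
Step 1: x=[4.8750 10.6250 19.1250 23.3750] v=[-0.5000 2.5000 -3.5000 1.5000]
Step 2: x=[4.7188 11.5938 17.7188 23.9688] v=[-0.6250 3.8750 -5.6250 2.3750]
Step 3: x=[4.6719 12.4688 16.3282 24.5313] v=[-0.1875 3.5000 -5.5625 2.2500]
Step 4: x=[4.8497 12.8516 15.4805 24.8184] v=[0.7110 1.5313 -3.3907 1.1485]
Step 5: x=[5.2777 12.5628 15.4715 24.6883] v=[1.7120 -1.1552 -0.0362 -0.5205]
Max displacement = 2.5285

Answer: 2.5285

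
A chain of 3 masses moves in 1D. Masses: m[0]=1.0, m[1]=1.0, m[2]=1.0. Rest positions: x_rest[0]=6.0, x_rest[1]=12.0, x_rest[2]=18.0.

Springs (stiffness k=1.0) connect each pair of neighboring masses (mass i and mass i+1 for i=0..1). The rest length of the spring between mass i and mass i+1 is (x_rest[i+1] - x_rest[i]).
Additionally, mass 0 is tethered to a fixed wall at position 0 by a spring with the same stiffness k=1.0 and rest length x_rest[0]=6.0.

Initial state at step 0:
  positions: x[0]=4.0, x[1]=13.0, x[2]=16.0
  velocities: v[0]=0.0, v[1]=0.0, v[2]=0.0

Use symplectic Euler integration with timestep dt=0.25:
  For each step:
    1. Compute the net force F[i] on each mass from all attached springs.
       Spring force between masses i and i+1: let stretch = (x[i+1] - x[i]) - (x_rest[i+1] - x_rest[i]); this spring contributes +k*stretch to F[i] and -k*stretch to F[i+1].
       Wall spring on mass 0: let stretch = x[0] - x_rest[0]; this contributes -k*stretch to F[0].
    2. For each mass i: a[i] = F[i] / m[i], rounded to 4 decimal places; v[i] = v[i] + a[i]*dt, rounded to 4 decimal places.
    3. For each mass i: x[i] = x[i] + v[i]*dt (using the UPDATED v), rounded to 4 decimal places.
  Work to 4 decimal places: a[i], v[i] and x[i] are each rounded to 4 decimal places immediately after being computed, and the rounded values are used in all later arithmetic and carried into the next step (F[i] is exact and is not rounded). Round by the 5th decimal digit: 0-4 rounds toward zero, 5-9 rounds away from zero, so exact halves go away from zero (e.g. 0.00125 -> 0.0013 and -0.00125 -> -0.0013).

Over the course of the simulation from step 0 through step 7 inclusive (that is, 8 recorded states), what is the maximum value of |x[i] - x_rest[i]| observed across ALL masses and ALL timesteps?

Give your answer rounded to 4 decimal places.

Answer: 2.6014

Derivation:
Step 0: x=[4.0000 13.0000 16.0000] v=[0.0000 0.0000 0.0000]
Step 1: x=[4.3125 12.6250 16.1875] v=[1.2500 -1.5000 0.7500]
Step 2: x=[4.8750 11.9531 16.5274] v=[2.2500 -2.6875 1.3594]
Step 3: x=[5.5752 11.1247 16.9564] v=[2.8008 -3.3135 1.7158]
Step 4: x=[6.2738 10.3140 17.3959] v=[2.7944 -3.2430 1.7579]
Step 5: x=[6.8328 9.6934 17.7678] v=[2.2360 -2.4826 1.4874]
Step 6: x=[7.1436 9.3986 18.0100] v=[1.2430 -1.1792 0.9688]
Step 7: x=[7.1488 9.5011 18.0890] v=[0.0209 0.4099 0.3160]
Max displacement = 2.6014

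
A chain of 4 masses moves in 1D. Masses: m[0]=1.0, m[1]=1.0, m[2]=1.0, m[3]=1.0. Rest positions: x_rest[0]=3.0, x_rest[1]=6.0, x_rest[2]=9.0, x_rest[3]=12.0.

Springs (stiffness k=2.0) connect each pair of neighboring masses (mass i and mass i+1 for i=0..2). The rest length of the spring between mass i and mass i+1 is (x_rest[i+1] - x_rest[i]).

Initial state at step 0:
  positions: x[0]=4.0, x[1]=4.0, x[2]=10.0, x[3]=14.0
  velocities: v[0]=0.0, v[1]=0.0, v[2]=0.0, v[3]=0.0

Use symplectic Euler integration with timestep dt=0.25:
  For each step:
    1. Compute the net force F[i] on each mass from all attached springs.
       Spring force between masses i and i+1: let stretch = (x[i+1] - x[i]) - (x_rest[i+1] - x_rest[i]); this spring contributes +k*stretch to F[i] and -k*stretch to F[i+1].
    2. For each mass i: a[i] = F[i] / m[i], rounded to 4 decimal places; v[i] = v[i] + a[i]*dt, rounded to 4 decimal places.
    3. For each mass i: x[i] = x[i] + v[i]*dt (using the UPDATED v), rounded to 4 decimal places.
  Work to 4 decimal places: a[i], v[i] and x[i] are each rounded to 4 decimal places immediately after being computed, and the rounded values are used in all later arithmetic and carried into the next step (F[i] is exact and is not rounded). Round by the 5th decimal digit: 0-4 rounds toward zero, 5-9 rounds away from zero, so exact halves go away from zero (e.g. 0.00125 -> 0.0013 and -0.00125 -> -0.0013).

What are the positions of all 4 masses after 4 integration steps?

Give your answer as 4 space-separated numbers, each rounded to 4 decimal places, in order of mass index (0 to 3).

Answer: 2.0229 8.1861 9.1499 12.6411

Derivation:
Step 0: x=[4.0000 4.0000 10.0000 14.0000] v=[0.0000 0.0000 0.0000 0.0000]
Step 1: x=[3.6250 4.7500 9.7500 13.8750] v=[-1.5000 3.0000 -1.0000 -0.5000]
Step 2: x=[3.0156 5.9844 9.3906 13.6094] v=[-2.4375 4.9375 -1.4375 -1.0625]
Step 3: x=[2.4023 7.2735 9.1328 13.1914] v=[-2.4531 5.1562 -1.0312 -1.6719]
Step 4: x=[2.0229 8.1861 9.1499 12.6411] v=[-1.5175 3.6503 0.0685 -2.2012]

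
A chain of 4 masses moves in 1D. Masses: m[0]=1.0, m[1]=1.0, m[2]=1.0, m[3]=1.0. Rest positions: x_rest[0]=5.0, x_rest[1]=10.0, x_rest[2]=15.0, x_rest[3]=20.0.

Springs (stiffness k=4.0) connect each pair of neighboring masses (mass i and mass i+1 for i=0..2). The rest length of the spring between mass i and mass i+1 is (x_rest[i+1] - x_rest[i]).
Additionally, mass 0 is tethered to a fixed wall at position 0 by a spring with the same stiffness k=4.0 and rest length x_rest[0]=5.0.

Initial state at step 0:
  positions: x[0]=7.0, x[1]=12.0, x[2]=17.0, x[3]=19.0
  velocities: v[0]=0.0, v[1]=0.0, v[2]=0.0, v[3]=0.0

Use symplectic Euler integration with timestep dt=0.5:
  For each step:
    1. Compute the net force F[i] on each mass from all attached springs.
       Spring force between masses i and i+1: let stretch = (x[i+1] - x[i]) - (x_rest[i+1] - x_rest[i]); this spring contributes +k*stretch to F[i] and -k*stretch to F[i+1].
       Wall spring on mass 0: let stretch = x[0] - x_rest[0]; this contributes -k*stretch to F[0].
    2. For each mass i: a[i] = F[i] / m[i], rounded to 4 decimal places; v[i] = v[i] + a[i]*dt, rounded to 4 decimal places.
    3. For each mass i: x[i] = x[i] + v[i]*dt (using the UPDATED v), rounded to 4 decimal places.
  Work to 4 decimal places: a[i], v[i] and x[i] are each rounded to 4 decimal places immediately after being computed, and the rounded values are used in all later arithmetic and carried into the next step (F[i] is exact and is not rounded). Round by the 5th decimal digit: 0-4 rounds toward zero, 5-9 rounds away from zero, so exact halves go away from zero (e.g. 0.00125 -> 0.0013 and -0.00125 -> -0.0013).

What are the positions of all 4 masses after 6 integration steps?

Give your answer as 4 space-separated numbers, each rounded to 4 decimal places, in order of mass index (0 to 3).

Answer: 5.0000 13.0000 13.0000 18.0000

Derivation:
Step 0: x=[7.0000 12.0000 17.0000 19.0000] v=[0.0000 0.0000 0.0000 0.0000]
Step 1: x=[5.0000 12.0000 14.0000 22.0000] v=[-4.0000 0.0000 -6.0000 6.0000]
Step 2: x=[5.0000 7.0000 17.0000 22.0000] v=[0.0000 -10.0000 6.0000 0.0000]
Step 3: x=[2.0000 10.0000 15.0000 22.0000] v=[-6.0000 6.0000 -4.0000 0.0000]
Step 4: x=[5.0000 10.0000 15.0000 20.0000] v=[6.0000 0.0000 0.0000 -4.0000]
Step 5: x=[8.0000 10.0000 15.0000 18.0000] v=[6.0000 0.0000 0.0000 -4.0000]
Step 6: x=[5.0000 13.0000 13.0000 18.0000] v=[-6.0000 6.0000 -4.0000 0.0000]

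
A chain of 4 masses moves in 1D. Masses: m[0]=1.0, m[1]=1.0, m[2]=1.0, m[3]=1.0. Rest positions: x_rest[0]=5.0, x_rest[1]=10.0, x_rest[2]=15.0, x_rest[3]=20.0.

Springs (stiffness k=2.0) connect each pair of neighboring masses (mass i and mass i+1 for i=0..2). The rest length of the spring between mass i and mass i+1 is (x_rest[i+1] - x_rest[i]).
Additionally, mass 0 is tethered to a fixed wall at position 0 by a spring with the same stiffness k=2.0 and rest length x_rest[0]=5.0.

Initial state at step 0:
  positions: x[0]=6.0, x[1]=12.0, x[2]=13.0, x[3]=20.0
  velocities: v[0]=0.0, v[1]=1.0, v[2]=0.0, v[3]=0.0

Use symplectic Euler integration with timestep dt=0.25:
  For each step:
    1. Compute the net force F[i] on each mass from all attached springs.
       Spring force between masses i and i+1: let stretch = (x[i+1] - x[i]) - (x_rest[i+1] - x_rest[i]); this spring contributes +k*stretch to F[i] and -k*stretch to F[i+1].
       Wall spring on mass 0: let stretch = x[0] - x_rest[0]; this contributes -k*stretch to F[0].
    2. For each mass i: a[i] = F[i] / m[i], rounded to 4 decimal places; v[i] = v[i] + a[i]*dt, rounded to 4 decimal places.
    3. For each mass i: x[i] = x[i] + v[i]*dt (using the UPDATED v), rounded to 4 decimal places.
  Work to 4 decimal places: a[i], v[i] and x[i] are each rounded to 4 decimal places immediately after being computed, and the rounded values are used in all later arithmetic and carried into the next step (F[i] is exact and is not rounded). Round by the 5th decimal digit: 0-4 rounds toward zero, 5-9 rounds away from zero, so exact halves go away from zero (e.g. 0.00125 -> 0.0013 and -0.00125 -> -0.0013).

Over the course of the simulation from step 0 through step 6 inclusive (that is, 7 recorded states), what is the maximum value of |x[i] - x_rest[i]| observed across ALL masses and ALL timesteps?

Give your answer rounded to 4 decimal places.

Answer: 2.1688

Derivation:
Step 0: x=[6.0000 12.0000 13.0000 20.0000] v=[0.0000 1.0000 0.0000 0.0000]
Step 1: x=[6.0000 11.6250 13.7500 19.7500] v=[0.0000 -1.5000 3.0000 -1.0000]
Step 2: x=[5.9531 10.8125 14.9844 19.3750] v=[-0.1875 -3.2500 4.9375 -1.5000]
Step 3: x=[5.7695 9.9141 16.2461 19.0762] v=[-0.7344 -3.5938 5.0469 -1.1953]
Step 4: x=[5.3828 9.2891 17.0701 19.0486] v=[-1.5469 -2.5001 3.2960 -0.1104]
Step 5: x=[4.8115 9.1484 17.1688 19.3987] v=[-2.2852 -0.5628 0.3948 1.4004]
Step 6: x=[4.1809 9.4682 16.5437 20.0951] v=[-2.5225 1.2790 -2.5005 2.7855]
Max displacement = 2.1688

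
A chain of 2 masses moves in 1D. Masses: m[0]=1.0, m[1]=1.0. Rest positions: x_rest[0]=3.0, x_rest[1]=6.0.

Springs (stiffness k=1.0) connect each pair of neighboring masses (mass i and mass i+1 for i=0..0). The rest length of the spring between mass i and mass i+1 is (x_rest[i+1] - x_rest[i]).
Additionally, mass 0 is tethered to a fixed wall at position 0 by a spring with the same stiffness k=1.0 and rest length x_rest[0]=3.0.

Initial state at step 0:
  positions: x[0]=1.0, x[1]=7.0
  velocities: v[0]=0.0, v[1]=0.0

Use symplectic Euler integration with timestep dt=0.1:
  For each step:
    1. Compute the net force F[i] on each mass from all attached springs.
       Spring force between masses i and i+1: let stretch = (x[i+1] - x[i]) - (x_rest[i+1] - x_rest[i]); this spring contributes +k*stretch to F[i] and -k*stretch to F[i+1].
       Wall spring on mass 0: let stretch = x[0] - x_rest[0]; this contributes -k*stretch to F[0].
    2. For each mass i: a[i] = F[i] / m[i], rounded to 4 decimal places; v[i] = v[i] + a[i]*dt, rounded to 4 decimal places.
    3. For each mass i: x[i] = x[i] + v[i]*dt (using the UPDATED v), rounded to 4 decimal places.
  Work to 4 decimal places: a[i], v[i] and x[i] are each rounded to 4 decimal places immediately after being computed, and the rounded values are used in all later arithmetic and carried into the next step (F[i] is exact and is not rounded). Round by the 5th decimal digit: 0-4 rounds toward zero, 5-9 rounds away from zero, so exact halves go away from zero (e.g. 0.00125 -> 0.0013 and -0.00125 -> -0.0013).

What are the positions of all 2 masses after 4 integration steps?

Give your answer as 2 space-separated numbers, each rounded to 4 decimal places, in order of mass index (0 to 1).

Step 0: x=[1.0000 7.0000] v=[0.0000 0.0000]
Step 1: x=[1.0500 6.9700] v=[0.5000 -0.3000]
Step 2: x=[1.1487 6.9108] v=[0.9870 -0.5920]
Step 3: x=[1.2935 6.8240] v=[1.4483 -0.8682]
Step 4: x=[1.4807 6.7119] v=[1.8720 -1.1213]

Answer: 1.4807 6.7119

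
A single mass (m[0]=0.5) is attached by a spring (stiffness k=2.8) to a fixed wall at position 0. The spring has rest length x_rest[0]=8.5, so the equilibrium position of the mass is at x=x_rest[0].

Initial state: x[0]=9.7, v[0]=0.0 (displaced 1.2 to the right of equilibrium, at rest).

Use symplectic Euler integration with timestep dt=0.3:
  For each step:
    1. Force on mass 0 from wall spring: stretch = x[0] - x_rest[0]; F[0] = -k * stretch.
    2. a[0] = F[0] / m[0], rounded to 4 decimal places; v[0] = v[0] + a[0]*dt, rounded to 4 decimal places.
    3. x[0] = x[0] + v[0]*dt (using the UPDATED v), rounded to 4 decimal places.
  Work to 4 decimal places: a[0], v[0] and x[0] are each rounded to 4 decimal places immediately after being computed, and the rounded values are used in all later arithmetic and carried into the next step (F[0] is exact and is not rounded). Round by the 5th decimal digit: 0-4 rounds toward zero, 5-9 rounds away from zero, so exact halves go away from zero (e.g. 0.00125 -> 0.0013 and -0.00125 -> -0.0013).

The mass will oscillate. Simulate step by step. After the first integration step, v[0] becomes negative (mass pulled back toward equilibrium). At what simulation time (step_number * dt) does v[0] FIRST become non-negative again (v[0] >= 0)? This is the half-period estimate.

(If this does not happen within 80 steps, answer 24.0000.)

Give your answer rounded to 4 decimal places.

Answer: 1.5000

Derivation:
Step 0: x=[9.7000] v=[0.0000]
Step 1: x=[9.0952] v=[-2.0160]
Step 2: x=[8.1904] v=[-3.0159]
Step 3: x=[7.4417] v=[-2.4958]
Step 4: x=[7.2263] v=[-0.7179]
Step 5: x=[7.6529] v=[1.4219]
First v>=0 after going negative at step 5, time=1.5000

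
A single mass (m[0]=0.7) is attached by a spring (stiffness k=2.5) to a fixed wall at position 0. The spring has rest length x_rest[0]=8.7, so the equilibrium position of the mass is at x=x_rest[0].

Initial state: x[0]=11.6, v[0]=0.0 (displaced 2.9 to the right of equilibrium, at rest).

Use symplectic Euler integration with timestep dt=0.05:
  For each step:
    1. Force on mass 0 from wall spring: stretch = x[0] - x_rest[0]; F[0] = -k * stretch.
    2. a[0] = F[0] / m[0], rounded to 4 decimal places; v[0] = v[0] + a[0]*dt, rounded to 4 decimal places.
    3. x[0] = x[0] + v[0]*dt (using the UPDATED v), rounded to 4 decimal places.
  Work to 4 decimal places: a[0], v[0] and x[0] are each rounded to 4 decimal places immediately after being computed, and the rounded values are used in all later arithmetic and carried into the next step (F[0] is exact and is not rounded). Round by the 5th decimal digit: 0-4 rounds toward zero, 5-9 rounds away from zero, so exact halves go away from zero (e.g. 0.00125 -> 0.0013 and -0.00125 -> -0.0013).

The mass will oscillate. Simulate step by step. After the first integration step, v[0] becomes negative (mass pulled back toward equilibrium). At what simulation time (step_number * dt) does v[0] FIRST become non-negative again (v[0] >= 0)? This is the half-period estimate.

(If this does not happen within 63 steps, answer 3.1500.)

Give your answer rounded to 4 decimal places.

Step 0: x=[11.6000] v=[0.0000]
Step 1: x=[11.5741] v=[-0.5179]
Step 2: x=[11.5225] v=[-1.0311]
Step 3: x=[11.4457] v=[-1.5351]
Step 4: x=[11.3444] v=[-2.0254]
Step 5: x=[11.2195] v=[-2.4976]
Step 6: x=[11.0721] v=[-2.9475]
Step 7: x=[10.9035] v=[-3.3711]
Step 8: x=[10.7153] v=[-3.7646]
Step 9: x=[10.5091] v=[-4.1245]
Step 10: x=[10.2867] v=[-4.4476]
Step 11: x=[10.0502] v=[-4.7309]
Step 12: x=[9.8016] v=[-4.9720]
Step 13: x=[9.5432] v=[-5.1687]
Step 14: x=[9.2772] v=[-5.3193]
Step 15: x=[9.0061] v=[-5.4224]
Step 16: x=[8.7322] v=[-5.4771]
Step 17: x=[8.4581] v=[-5.4829]
Step 18: x=[8.1861] v=[-5.4397]
Step 19: x=[7.9187] v=[-5.3479]
Step 20: x=[7.6583] v=[-5.2084]
Step 21: x=[7.4072] v=[-5.0224]
Step 22: x=[7.1676] v=[-4.7915]
Step 23: x=[6.9417] v=[-4.5179]
Step 24: x=[6.7315] v=[-4.2039]
Step 25: x=[6.5389] v=[-3.8524]
Step 26: x=[6.3656] v=[-3.4665]
Step 27: x=[6.2131] v=[-3.0496]
Step 28: x=[6.0828] v=[-2.6055]
Step 29: x=[5.9759] v=[-2.1381]
Step 30: x=[5.8933] v=[-1.6517]
Step 31: x=[5.8358] v=[-1.1505]
Step 32: x=[5.8039] v=[-0.6390]
Step 33: x=[5.7978] v=[-0.1218]
Step 34: x=[5.8176] v=[0.3965]
First v>=0 after going negative at step 34, time=1.7000

Answer: 1.7000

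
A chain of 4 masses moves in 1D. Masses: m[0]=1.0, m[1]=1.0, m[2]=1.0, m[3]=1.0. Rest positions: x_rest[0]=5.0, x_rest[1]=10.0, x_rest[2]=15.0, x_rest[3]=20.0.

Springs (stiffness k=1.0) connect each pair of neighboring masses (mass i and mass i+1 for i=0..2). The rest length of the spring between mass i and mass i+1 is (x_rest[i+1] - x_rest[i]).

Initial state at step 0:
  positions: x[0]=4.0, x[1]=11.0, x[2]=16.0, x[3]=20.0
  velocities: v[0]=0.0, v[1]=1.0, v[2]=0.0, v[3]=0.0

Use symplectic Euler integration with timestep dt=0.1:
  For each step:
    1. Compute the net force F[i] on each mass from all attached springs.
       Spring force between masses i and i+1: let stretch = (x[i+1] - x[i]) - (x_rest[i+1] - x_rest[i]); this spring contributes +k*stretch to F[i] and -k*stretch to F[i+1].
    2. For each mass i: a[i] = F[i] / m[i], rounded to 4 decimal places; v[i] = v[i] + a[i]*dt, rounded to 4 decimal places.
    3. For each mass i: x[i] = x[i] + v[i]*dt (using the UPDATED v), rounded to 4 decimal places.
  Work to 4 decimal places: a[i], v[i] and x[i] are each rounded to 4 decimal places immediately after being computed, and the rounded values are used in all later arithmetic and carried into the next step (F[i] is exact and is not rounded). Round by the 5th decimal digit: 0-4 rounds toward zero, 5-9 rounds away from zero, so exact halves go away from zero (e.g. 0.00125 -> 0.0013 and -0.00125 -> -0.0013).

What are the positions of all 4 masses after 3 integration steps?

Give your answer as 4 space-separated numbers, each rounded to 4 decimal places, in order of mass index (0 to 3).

Answer: 4.1220 11.1746 15.9445 20.0590

Derivation:
Step 0: x=[4.0000 11.0000 16.0000 20.0000] v=[0.0000 1.0000 0.0000 0.0000]
Step 1: x=[4.0200 11.0800 15.9900 20.0100] v=[0.2000 0.8000 -0.1000 0.1000]
Step 2: x=[4.0606 11.1385 15.9711 20.0298] v=[0.4060 0.5850 -0.1890 0.1980]
Step 3: x=[4.1220 11.1746 15.9445 20.0590] v=[0.6138 0.3605 -0.2664 0.2921]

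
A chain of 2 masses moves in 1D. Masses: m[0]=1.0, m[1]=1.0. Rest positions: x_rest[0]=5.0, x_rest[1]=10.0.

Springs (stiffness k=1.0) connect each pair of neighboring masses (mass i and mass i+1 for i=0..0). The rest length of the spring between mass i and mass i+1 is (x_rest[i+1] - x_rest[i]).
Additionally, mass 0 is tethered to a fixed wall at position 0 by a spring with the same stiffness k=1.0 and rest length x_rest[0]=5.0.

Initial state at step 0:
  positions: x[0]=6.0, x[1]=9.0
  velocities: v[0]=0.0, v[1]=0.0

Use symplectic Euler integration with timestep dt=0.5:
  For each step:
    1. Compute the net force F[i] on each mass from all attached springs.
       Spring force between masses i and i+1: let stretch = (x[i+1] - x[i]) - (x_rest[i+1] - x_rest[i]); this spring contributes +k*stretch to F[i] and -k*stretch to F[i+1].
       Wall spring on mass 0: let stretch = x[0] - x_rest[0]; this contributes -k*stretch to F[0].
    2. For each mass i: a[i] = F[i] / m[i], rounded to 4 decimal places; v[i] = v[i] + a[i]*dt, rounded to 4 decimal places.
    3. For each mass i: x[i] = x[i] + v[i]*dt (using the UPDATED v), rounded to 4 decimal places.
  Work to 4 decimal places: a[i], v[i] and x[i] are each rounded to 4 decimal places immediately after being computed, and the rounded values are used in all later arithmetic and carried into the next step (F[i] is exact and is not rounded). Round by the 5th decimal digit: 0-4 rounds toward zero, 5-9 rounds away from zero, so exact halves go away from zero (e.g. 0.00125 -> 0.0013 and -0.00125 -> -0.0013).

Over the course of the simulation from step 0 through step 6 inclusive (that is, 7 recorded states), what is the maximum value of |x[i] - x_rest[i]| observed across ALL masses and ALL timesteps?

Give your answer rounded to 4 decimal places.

Answer: 1.3281

Derivation:
Step 0: x=[6.0000 9.0000] v=[0.0000 0.0000]
Step 1: x=[5.2500 9.5000] v=[-1.5000 1.0000]
Step 2: x=[4.2500 10.1875] v=[-2.0000 1.3750]
Step 3: x=[3.6719 10.6407] v=[-1.1563 0.9063]
Step 4: x=[3.9180 10.6017] v=[0.4922 -0.0781]
Step 5: x=[4.8556 10.1417] v=[1.8751 -0.9200]
Step 6: x=[5.9008 9.6102] v=[2.0904 -1.0631]
Max displacement = 1.3281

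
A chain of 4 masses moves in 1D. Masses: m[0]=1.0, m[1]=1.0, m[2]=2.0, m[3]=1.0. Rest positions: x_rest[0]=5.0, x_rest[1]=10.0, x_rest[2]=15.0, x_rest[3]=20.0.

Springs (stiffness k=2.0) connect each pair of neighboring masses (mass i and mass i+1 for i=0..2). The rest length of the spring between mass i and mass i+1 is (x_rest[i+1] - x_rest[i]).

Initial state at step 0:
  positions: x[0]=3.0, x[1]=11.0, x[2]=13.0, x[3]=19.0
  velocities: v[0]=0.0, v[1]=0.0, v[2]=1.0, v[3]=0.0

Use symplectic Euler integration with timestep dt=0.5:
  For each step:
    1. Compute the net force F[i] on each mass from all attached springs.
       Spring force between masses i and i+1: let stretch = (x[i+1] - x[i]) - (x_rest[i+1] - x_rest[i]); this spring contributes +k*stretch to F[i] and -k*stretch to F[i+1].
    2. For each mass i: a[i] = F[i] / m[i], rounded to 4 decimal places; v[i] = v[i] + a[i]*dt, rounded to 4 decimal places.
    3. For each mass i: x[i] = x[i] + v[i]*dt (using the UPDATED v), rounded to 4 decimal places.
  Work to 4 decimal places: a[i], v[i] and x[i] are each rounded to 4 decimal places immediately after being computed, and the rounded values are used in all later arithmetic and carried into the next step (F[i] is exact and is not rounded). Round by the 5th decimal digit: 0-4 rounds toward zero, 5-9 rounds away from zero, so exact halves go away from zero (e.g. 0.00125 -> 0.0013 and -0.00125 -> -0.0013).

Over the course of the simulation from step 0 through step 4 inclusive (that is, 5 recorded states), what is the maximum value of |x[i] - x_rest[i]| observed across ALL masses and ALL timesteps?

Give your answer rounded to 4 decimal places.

Answer: 3.5000

Derivation:
Step 0: x=[3.0000 11.0000 13.0000 19.0000] v=[0.0000 0.0000 1.0000 0.0000]
Step 1: x=[4.5000 8.0000 14.5000 18.5000] v=[3.0000 -6.0000 3.0000 -1.0000]
Step 2: x=[5.2500 6.5000 15.3750 18.5000] v=[1.5000 -3.0000 1.7500 0.0000]
Step 3: x=[4.1250 8.8125 14.8125 19.4375] v=[-2.2500 4.6250 -1.1250 1.8750]
Step 4: x=[2.8438 11.7813 13.9063 20.5625] v=[-2.5625 5.9375 -1.8125 2.2500]
Max displacement = 3.5000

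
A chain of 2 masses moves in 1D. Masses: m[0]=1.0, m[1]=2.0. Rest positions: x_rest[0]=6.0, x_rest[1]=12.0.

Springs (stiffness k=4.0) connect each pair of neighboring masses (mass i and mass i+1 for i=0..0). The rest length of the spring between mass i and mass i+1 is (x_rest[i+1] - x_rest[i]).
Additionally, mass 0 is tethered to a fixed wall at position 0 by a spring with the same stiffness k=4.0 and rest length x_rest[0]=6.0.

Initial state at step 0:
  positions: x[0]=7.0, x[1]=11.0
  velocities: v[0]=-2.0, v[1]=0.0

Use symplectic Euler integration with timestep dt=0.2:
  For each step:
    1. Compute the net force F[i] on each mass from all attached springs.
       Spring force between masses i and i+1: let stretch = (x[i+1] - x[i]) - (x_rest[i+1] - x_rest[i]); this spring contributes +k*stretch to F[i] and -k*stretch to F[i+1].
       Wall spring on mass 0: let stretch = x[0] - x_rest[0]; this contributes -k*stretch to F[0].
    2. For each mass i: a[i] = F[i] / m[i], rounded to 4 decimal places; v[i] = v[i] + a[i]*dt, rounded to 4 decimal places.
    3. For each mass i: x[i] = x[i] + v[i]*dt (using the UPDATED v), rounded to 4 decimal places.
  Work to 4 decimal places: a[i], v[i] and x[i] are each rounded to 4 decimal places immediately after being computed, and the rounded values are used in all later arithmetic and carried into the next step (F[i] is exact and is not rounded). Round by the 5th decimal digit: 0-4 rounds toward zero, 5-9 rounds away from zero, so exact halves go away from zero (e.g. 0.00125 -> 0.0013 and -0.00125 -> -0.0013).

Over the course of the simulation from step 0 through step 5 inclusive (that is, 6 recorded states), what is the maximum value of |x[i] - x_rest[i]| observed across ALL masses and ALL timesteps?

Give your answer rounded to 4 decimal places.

Answer: 2.1265

Derivation:
Step 0: x=[7.0000 11.0000] v=[-2.0000 0.0000]
Step 1: x=[6.1200 11.1600] v=[-4.4000 0.8000]
Step 2: x=[5.0672 11.3968] v=[-5.2640 1.1840]
Step 3: x=[4.2164 11.6072] v=[-4.2541 1.0522]
Step 4: x=[3.8735 11.7064] v=[-1.7146 0.4959]
Step 5: x=[4.1641 11.6589] v=[1.4529 -0.2373]
Max displacement = 2.1265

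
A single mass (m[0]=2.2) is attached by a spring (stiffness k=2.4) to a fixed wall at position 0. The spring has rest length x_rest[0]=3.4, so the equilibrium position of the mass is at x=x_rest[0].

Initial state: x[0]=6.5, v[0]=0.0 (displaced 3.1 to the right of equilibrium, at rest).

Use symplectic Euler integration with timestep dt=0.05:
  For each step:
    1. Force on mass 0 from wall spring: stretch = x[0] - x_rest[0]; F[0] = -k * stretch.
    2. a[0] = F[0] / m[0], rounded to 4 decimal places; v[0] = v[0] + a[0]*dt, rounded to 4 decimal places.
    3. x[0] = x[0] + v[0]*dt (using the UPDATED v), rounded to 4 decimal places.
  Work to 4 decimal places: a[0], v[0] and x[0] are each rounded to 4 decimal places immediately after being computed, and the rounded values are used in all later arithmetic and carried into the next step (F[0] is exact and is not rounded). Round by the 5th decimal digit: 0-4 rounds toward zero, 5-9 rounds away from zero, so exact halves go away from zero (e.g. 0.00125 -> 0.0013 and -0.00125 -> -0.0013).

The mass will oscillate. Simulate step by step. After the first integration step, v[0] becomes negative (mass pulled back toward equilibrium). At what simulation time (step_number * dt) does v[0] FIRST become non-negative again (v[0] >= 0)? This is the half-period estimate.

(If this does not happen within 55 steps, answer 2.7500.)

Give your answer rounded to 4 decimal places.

Answer: 2.7500

Derivation:
Step 0: x=[6.5000] v=[0.0000]
Step 1: x=[6.4915] v=[-0.1691]
Step 2: x=[6.4746] v=[-0.3377]
Step 3: x=[6.4493] v=[-0.5054]
Step 4: x=[6.4157] v=[-0.6717]
Step 5: x=[6.3739] v=[-0.8362]
Step 6: x=[6.3240] v=[-0.9984]
Step 7: x=[6.2661] v=[-1.1579]
Step 8: x=[6.2004] v=[-1.3142]
Step 9: x=[6.1271] v=[-1.4670]
Step 10: x=[6.0463] v=[-1.6158]
Step 11: x=[5.9583] v=[-1.7601]
Step 12: x=[5.8633] v=[-1.8996]
Step 13: x=[5.7616] v=[-2.0340]
Step 14: x=[5.6535] v=[-2.1628]
Step 15: x=[5.5392] v=[-2.2857]
Step 16: x=[5.4191] v=[-2.4024]
Step 17: x=[5.2935] v=[-2.5125]
Step 18: x=[5.1627] v=[-2.6158]
Step 19: x=[5.0271] v=[-2.7119]
Step 20: x=[4.8871] v=[-2.8007]
Step 21: x=[4.7430] v=[-2.8818]
Step 22: x=[4.5952] v=[-2.9551]
Step 23: x=[4.4442] v=[-3.0203]
Step 24: x=[4.2903] v=[-3.0773]
Step 25: x=[4.1340] v=[-3.1259]
Step 26: x=[3.9757] v=[-3.1659]
Step 27: x=[3.8158] v=[-3.1973]
Step 28: x=[3.6548] v=[-3.2200]
Step 29: x=[3.4931] v=[-3.2339]
Step 30: x=[3.3312] v=[-3.2390]
Step 31: x=[3.1694] v=[-3.2352]
Step 32: x=[3.0083] v=[-3.2226]
Step 33: x=[2.8482] v=[-3.2012]
Step 34: x=[2.6896] v=[-3.1711]
Step 35: x=[2.5330] v=[-3.1324]
Step 36: x=[2.3787] v=[-3.0851]
Step 37: x=[2.2272] v=[-3.0294]
Step 38: x=[2.0789] v=[-2.9654]
Step 39: x=[1.9342] v=[-2.8933]
Step 40: x=[1.7935] v=[-2.8133]
Step 41: x=[1.6572] v=[-2.7257]
Step 42: x=[1.5257] v=[-2.6306]
Step 43: x=[1.3993] v=[-2.5284]
Step 44: x=[1.2783] v=[-2.4193]
Step 45: x=[1.1631] v=[-2.3036]
Step 46: x=[1.0540] v=[-2.1816]
Step 47: x=[0.9513] v=[-2.0536]
Step 48: x=[0.8553] v=[-1.9200]
Step 49: x=[0.7662] v=[-1.7812]
Step 50: x=[0.6843] v=[-1.6375]
Step 51: x=[0.6098] v=[-1.4894]
Step 52: x=[0.5429] v=[-1.3372]
Step 53: x=[0.4838] v=[-1.1814]
Step 54: x=[0.4327] v=[-1.0223]
Step 55: x=[0.3897] v=[-0.8604]
v[0] did not become non-negative within 55 steps; using fallback time=2.7500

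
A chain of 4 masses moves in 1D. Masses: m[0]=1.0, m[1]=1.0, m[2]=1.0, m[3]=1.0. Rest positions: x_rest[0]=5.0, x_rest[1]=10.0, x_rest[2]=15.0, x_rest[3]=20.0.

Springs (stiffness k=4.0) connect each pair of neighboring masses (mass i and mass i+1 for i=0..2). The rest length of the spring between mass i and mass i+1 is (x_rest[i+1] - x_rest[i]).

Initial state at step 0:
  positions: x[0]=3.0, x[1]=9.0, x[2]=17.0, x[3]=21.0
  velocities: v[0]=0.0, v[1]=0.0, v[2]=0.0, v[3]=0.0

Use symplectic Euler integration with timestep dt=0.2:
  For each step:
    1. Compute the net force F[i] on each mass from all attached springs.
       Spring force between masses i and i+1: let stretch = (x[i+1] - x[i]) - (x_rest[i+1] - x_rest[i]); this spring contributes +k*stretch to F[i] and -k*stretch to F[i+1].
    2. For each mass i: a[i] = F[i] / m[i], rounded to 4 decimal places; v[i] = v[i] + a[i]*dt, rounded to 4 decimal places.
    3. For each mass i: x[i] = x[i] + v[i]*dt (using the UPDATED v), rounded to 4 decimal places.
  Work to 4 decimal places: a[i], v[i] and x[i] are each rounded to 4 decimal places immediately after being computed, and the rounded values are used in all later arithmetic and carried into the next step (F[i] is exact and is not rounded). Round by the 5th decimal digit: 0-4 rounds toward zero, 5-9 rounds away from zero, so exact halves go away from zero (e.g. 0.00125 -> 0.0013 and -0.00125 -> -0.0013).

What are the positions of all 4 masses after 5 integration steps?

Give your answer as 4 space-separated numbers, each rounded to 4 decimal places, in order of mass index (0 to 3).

Answer: 5.5656 9.9903 13.9672 20.4769

Derivation:
Step 0: x=[3.0000 9.0000 17.0000 21.0000] v=[0.0000 0.0000 0.0000 0.0000]
Step 1: x=[3.1600 9.3200 16.3600 21.1600] v=[0.8000 1.6000 -3.2000 0.8000]
Step 2: x=[3.5056 9.7808 15.3616 21.3520] v=[1.7280 2.3040 -4.9920 0.9600]
Step 3: x=[4.0552 10.1305 14.4287 21.3855] v=[2.7482 1.7485 -4.6643 0.1677]
Step 4: x=[4.7769 10.1959 13.9212 21.1060] v=[3.6084 0.3268 -2.5374 -1.3977]
Step 5: x=[5.5656 9.9903 13.9672 20.4769] v=[3.9436 -1.0282 0.2302 -3.1455]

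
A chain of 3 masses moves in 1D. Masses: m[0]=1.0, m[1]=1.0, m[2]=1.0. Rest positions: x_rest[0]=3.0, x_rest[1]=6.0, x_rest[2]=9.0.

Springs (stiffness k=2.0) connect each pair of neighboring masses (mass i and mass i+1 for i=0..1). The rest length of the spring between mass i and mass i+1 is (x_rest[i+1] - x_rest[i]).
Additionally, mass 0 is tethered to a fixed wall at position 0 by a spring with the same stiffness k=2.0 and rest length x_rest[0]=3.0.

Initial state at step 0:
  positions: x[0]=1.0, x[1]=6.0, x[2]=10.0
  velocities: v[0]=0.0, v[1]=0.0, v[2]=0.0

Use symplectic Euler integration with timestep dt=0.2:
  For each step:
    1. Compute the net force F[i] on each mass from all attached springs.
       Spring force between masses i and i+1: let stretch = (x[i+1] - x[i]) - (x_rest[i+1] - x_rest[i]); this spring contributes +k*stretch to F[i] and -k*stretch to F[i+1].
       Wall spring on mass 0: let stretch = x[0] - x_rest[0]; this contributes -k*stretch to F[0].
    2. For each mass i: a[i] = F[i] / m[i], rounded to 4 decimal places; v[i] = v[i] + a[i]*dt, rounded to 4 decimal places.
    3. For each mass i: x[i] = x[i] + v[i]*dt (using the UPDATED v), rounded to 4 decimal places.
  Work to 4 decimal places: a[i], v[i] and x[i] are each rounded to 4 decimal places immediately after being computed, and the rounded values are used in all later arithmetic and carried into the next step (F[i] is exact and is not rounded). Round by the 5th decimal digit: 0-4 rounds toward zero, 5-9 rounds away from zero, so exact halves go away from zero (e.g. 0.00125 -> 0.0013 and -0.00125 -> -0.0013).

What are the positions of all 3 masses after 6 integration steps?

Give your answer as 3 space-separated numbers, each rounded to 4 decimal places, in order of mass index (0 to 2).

Step 0: x=[1.0000 6.0000 10.0000] v=[0.0000 0.0000 0.0000]
Step 1: x=[1.3200 5.9200 9.9200] v=[1.6000 -0.4000 -0.4000]
Step 2: x=[1.9024 5.7920 9.7600] v=[2.9120 -0.6400 -0.8000]
Step 3: x=[2.6438 5.6703 9.5226] v=[3.7069 -0.6086 -1.1872]
Step 4: x=[3.4158 5.6146 9.2170] v=[3.8600 -0.2783 -1.5281]
Step 5: x=[4.0904 5.6712 8.8632] v=[3.3732 0.2831 -1.7691]
Step 6: x=[4.5643 5.8567 8.4940] v=[2.3694 0.9276 -1.8459]

Answer: 4.5643 5.8567 8.4940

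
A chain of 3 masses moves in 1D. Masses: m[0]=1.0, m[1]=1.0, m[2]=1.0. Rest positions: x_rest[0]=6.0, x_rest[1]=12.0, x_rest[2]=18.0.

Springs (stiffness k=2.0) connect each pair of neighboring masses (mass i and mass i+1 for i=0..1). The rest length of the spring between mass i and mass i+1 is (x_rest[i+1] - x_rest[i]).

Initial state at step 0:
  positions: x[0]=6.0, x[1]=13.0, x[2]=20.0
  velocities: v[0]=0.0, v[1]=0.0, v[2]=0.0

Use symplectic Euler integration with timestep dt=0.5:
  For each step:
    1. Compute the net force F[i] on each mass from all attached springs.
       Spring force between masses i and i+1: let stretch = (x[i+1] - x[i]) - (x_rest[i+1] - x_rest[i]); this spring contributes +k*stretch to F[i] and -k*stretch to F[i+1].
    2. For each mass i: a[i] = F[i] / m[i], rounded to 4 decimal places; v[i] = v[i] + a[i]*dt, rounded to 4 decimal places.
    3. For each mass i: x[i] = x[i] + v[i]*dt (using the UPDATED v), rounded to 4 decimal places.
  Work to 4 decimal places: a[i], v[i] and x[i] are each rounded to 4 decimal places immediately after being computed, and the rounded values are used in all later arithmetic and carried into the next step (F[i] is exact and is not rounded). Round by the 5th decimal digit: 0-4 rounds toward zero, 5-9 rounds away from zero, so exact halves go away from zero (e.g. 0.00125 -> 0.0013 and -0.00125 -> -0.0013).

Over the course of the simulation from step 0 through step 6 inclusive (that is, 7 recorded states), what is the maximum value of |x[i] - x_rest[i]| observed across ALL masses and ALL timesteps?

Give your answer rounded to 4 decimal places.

Step 0: x=[6.0000 13.0000 20.0000] v=[0.0000 0.0000 0.0000]
Step 1: x=[6.5000 13.0000 19.5000] v=[1.0000 0.0000 -1.0000]
Step 2: x=[7.2500 13.0000 18.7500] v=[1.5000 0.0000 -1.5000]
Step 3: x=[7.8750 13.0000 18.1250] v=[1.2500 0.0000 -1.2500]
Step 4: x=[8.0625 13.0000 17.9375] v=[0.3750 0.0000 -0.3750]
Step 5: x=[7.7188 13.0000 18.2813] v=[-0.6875 0.0000 0.6875]
Step 6: x=[7.0157 13.0001 18.9844] v=[-1.4063 0.0001 1.4062]
Max displacement = 2.0625

Answer: 2.0625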